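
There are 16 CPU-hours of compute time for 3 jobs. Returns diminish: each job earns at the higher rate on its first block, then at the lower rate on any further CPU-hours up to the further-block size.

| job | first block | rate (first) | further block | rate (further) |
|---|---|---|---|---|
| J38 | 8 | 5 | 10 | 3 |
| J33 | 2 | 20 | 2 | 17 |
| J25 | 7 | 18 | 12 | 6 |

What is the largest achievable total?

Rank every tier by rate: J33/T1 20 > J25/T1 18 > J33/T2 17 > J25/T2 6 > J38/T1 5 > J38/T2 3.
J33/T1 (20): +2 → 14 left.
J25/T1 (18): +7 → 7 left.
J33 T2 at 17: fill all 2 → 5 left.
J25/T2: +5 of 12 at 6; pool empty.
Total = 20×2 + 18×7 + 17×2 + 6×5 = 230.

230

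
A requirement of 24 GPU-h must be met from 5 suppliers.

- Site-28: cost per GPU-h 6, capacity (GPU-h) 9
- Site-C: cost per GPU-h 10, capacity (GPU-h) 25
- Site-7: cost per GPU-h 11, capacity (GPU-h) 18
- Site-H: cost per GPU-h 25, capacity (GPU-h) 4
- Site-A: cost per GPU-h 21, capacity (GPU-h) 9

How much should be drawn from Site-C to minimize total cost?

15

Use suppliers in increasing cost order.
Site-28 (6): use full 9 — 15 GPU-h to go.
Site-C (10): take the remaining 15 — done.
Site-7, Site-A, Site-H: unused.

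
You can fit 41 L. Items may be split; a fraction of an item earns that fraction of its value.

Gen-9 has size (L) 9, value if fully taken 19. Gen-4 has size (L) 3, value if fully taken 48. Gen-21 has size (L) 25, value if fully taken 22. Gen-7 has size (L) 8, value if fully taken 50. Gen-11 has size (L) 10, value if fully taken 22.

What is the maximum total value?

Sort by value density: Gen-4 48/3≈16, Gen-7 50/8≈6.25, Gen-11 22/10≈2.2, Gen-9 19/9≈2.11, Gen-21 22/25≈0.88.
All 3 L of Gen-4 fit (value 48) ; 38 remain.
Take all of Gen-7 (8 L, value 50) ; 30 L left.
All 10 L of Gen-11 fit (value 22) ; 20 remain.
Take all of Gen-9 (9 L, value 19) ; 11 L left.
Fill the last 11 L with part of Gen-21: 11/25 of it earns 9.68.
Total value = 148.68.

148.68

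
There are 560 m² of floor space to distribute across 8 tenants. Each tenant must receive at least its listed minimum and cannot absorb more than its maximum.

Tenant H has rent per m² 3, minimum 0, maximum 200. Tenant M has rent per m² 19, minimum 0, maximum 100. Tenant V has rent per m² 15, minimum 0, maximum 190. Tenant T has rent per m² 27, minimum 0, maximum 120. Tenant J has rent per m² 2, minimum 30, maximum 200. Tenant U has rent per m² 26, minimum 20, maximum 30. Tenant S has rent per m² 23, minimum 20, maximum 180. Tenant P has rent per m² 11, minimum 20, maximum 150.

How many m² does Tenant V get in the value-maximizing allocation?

80

Meeting every minimum uses 0+0+0+0+30+20+20+20 = 90 m², leaving 470.
Rank by rent per m²: Tenant T 27 > Tenant U 26 > Tenant S 23 > Tenant M 19 > Tenant V 15 > Tenant P 11 > Tenant H 3 > Tenant J 2.
Tenant T: +120 to 120 (cap) → 350 left.
Tenant U takes 10 more to reach its cap of 30 → 340 left.
Tenant S takes 160 more to reach its cap of 180 → 180 left.
Tenant M: +100 to 100 (cap) → 80 left.
Only 80 left; Tenant V takes them to reach 80.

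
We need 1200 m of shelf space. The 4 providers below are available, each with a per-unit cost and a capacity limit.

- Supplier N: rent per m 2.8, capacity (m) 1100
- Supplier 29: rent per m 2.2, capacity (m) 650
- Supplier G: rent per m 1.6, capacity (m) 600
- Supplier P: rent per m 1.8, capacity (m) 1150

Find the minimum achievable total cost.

Fill from the cheapest provider first.
Take 600 from Supplier G at 1.6 ; need 600 more.
Supplier P at 1.8: take 600 of its 1150 ; requirement met.
Supplier 29, Supplier N: unused.
Cost = 600×1.6 + 600×1.8 = 2040.

2040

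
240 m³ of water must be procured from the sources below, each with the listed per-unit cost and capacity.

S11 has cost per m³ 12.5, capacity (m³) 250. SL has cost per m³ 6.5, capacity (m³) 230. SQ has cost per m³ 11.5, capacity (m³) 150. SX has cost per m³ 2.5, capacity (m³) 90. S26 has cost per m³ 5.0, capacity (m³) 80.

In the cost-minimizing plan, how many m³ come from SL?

70

Cheapest first:
SX (2.5): use full 90 ; 150 m³ to go.
S26 at 5.0: take all 80 m³ ; 70 still needed.
SL (6.5): take the remaining 70 ; done.
SQ, S11: unused.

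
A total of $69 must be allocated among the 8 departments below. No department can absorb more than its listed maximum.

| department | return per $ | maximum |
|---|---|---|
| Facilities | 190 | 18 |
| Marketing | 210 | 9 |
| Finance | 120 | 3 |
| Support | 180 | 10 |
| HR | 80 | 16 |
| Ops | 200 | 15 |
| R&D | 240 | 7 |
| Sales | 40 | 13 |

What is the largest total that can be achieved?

Highest return per $ first: R&D 240 > Marketing 210 > Ops 200 > Facilities 190 > Support 180 > Finance 120 > HR 80 > Sales 40.
R&D: +7 to 7 (cap) ; 62 left.
Marketing: +9 to 9 (cap) ; 53 left.
Ops takes 15 to reach its cap of 15 ; 38 left.
Facilities takes 18 to reach its cap of 18 ; 20 left.
Give Support 10 to hit its cap of 10 ; 10 left.
Give Finance 3 to hit its cap of 3 ; 7 left.
Only 7 left; HR takes them to reach 7.
Total = 190×18 + 210×9 + 120×3 + 180×10 + 80×7 + 200×15 + 240×7 = 12710.

12710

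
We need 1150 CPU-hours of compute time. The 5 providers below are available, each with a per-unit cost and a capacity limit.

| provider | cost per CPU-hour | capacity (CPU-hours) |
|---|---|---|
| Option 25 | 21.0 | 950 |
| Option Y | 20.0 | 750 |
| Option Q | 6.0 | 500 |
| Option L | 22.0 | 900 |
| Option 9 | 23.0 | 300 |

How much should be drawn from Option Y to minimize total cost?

Fill from the cheapest provider first.
Option Q at 6.0: take all 500 CPU-hours → 650 still needed.
Option Y (20.0): take the remaining 650 → done.
Option 25, Option L, Option 9: unused.

650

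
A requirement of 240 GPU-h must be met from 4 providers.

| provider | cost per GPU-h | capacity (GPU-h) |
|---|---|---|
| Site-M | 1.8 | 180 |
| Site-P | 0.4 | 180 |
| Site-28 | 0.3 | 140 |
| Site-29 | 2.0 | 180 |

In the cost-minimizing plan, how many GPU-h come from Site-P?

100

Fill from the cheapest provider first.
Site-28 at 0.3: take all 140 GPU-h → 100 still needed.
Site-P (0.4): take the remaining 100 → done.
Site-M, Site-29: unused.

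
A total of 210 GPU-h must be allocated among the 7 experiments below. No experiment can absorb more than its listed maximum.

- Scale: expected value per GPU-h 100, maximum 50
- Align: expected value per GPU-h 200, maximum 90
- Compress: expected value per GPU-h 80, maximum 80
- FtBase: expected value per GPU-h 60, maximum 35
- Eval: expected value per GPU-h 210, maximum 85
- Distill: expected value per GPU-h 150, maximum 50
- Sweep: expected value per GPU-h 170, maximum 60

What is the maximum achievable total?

41800

Order the experiments by expected value per GPU-h: Eval 210 > Align 200 > Sweep 170 > Distill 150 > Scale 100 > Compress 80 > FtBase 60.
Eval: +85 to 85 (cap) ; 125 left.
Align: +90 to 90 (cap) ; 35 left.
Only 35 left; Sweep takes them to reach 35.
Total = 200×90 + 210×85 + 170×35 = 41800.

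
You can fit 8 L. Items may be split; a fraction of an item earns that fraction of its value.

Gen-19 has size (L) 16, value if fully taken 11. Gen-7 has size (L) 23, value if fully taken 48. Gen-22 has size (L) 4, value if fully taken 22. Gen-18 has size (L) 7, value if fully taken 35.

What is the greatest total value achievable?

Sort by value density: Gen-22 22/4≈5.5, Gen-18 35/7≈5, Gen-7 48/23≈2.09, Gen-19 11/16≈0.688.
All 4 L of Gen-22 fit (value 22) — 4 remain.
Fill the last 4 L with part of Gen-18: 4/7 of it earns 20.
Total value = 42.

42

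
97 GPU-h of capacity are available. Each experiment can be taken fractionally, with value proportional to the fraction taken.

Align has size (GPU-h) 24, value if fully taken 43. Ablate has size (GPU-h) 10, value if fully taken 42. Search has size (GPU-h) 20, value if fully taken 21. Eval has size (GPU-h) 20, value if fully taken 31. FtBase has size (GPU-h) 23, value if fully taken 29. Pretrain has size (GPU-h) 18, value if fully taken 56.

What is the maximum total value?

203.1

Best value per unit of size first: Ablate 42/10≈4.2, Pretrain 56/18≈3.11, Align 43/24≈1.79, Eval 31/20≈1.55, FtBase 29/23≈1.26, Search 21/20≈1.05.
Take all of Ablate (10 GPU-h, value 42) → 87 GPU-h left.
Take all of Pretrain (18 GPU-h, value 56) → 69 GPU-h left.
Align: take in full, 24 GPU-h for value 43 → 45 left.
Eval: take in full, 20 GPU-h for value 31 → 25 left.
All 23 GPU-h of FtBase fit (value 29) → 2 remain.
Fill the last 2 GPU-h with part of Search: 2/20 of it earns 2.1.
Total value = 203.1.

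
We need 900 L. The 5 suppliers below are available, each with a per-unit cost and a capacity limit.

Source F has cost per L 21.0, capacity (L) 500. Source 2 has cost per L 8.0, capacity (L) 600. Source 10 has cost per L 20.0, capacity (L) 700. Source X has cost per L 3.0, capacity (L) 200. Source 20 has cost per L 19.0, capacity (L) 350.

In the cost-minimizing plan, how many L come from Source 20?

100

Use suppliers in increasing cost order.
Source X (3.0): use full 200 → 700 L to go.
Take 600 from Source 2 at 8.0 → need 100 more.
Source 20 (19.0): take the remaining 100 → done.
Source 10, Source F: unused.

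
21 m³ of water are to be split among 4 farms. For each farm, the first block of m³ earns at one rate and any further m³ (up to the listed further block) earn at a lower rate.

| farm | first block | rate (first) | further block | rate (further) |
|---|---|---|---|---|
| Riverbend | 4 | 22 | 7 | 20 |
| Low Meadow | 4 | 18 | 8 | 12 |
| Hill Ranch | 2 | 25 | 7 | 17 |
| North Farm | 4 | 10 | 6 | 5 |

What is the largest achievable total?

Order all 8 blocks by rate: Hill Ranch/T1 25 > Riverbend/T1 22 > Riverbend/T2 20 > Low Meadow/T1 18 > Hill Ranch/T2 17 > Low Meadow/T2 12 > North Farm/T1 10 > North Farm/T2 5.
Fill Hill Ranch T1 block (2 at 25) ; 19 left.
Riverbend/T1 (22): +4 ; 15 left.
Riverbend T2 at 20: fill all 7 ; 8 left.
Low Meadow T1 at 18: fill all 4 ; 4 left.
Hill Ranch T2 at 17: only 4 left, fill 4.
Total = 25×2 + 22×4 + 20×7 + 18×4 + 17×4 = 418.

418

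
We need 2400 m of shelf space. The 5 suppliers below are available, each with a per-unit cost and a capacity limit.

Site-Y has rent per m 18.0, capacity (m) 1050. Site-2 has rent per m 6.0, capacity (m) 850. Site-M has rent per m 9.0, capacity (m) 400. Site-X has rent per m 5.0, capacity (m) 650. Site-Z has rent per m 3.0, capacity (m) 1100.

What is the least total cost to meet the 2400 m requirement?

Cheapest first:
Site-Z (3.0): use full 1100 ; 1300 m to go.
Site-X (5.0): use full 650 ; 650 m to go.
Site-2 (6.0): take the remaining 650 ; done.
Site-M, Site-Y: unused.
Cost = 1100×3.0 + 650×5.0 + 650×6.0 = 10450.

10450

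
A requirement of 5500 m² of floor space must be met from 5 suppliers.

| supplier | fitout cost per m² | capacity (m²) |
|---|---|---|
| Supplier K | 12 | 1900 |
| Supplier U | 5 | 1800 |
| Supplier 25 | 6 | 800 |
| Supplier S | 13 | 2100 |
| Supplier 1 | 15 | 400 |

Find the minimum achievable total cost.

Use suppliers in increasing cost order.
Supplier U at 5: take all 1800 m² → 3700 still needed.
Take 800 from Supplier 25 at 6 → need 2900 more.
Take 1900 from Supplier K at 12 → need 1000 more.
Supplier S (13): take the remaining 1000 → done.
Supplier 1: unused.
Cost = 1800×5 + 800×6 + 1900×12 + 1000×13 = 49600.

49600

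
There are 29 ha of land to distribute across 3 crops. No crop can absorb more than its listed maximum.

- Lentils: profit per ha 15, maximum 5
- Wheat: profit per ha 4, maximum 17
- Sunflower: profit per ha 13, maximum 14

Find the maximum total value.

Rank by profit per ha: Lentils 15 > Sunflower 13 > Wheat 4.
Lentils takes 5 to reach its cap of 5 ; 24 left.
Sunflower takes 14 to reach its cap of 14 ; 10 left.
Only 10 left; Wheat takes them to reach 10.
Total = 15×5 + 4×10 + 13×14 = 297.

297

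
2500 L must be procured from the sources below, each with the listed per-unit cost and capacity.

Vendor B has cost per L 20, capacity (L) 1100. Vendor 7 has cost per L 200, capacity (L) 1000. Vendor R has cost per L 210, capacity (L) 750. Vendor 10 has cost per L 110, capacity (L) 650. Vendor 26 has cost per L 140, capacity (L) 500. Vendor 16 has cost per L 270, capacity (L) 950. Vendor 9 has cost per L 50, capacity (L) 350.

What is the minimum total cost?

167000

Cheapest first:
Vendor B (20): use full 1100 → 1400 L to go.
Take 350 from Vendor 9 at 50 → need 1050 more.
Vendor 10 (110): use full 650 → 400 L to go.
Vendor 26 at 140: take 400 of its 500 → requirement met.
Vendor 7, Vendor R, Vendor 16: unused.
Cost = 1100×20 + 350×50 + 650×110 + 400×140 = 167000.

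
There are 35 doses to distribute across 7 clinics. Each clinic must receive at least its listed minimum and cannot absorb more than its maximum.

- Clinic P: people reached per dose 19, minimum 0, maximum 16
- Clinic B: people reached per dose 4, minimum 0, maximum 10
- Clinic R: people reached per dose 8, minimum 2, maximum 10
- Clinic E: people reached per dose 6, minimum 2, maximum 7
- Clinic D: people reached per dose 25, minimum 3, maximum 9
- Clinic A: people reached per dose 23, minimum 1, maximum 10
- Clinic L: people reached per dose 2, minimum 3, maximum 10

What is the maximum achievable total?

Meeting every minimum uses 0+0+2+2+3+1+3 = 11 doses, leaving 24.
Order the clinics by people reached per dose: Clinic D 25 > Clinic A 23 > Clinic P 19 > Clinic R 8 > Clinic E 6 > Clinic B 4 > Clinic L 2.
Clinic D: +6 to 9 (cap) ; 18 left.
Clinic A: +9 to 10 (cap) ; 9 left.
Clinic P has room for 16 more but only 9 remain, so it gets 9.
Total = 19×9 + 8×2 + 6×2 + 25×9 + 23×10 + 2×3 = 660.

660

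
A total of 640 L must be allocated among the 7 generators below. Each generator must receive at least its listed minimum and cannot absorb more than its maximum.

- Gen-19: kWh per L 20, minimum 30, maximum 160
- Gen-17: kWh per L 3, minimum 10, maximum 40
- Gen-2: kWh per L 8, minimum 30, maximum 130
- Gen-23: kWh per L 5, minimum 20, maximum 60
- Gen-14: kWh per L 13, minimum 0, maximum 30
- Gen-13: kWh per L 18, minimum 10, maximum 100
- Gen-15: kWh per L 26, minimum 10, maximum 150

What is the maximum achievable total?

10660

Meeting every minimum uses 30+10+30+20+0+10+10 = 110 L, leaving 530.
Highest kWh per L first: Gen-15 26 > Gen-19 20 > Gen-13 18 > Gen-14 13 > Gen-2 8 > Gen-23 5 > Gen-17 3.
Gen-15: +140 to 150 (cap) ; 390 left.
Gen-19 takes 130 more to reach its cap of 160 ; 260 left.
Give Gen-13 90 more to hit its cap of 100 ; 170 left.
Gen-14 takes 30 more to reach its cap of 30 ; 140 left.
Gen-2 takes 100 more to reach its cap of 130 ; 40 left.
Gen-23: +40 to 60 (cap) ; 0 left.
Total = 20×160 + 3×10 + 8×130 + 5×60 + 13×30 + 18×100 + 26×150 = 10660.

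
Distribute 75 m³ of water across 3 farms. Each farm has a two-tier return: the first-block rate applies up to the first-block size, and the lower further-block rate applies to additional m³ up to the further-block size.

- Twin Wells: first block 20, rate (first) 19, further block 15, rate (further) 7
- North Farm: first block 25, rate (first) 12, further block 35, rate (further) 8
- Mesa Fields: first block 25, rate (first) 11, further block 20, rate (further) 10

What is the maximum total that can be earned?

Order all 6 blocks by rate: Twin Wells/tier1 19 > North Farm/tier1 12 > Mesa Fields/tier1 11 > Mesa Fields/tier2 10 > North Farm/tier2 8 > Twin Wells/tier2 7.
Fill Twin Wells tier1 block (20 at 19) → 55 left.
Fill North Farm tier1 block (25 at 12) → 30 left.
Fill Mesa Fields tier1 block (25 at 11) → 5 left.
Mesa Fields/tier2: +5 of 20 at 10; pool empty.
Total = 19×20 + 12×25 + 11×25 + 10×5 = 1005.

1005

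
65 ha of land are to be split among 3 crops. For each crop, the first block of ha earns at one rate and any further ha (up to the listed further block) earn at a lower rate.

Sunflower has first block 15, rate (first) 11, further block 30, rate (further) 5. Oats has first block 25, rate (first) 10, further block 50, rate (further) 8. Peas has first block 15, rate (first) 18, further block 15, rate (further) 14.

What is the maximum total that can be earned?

Treat each block as its own option and order by rate: Peas/tier1 18 > Peas/tier2 14 > Sunflower/tier1 11 > Oats/tier1 10 > Oats/tier2 8 > Sunflower/tier2 5.
Fill Peas tier1 block (15 at 18) → 50 left.
Fill Peas tier2 block (15 at 14) → 35 left.
Sunflower/tier1 (11): +15 → 20 left.
20 remain; put them into Oats tier1 at 10.
Total = 18×15 + 14×15 + 11×15 + 10×20 = 845.

845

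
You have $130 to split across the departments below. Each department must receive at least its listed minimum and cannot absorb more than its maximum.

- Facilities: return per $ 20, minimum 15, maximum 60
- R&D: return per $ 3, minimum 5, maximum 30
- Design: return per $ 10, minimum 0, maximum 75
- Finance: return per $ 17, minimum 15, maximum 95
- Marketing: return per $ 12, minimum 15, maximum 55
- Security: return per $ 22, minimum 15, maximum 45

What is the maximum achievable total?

Meeting every minimum uses 15+5+0+15+15+15 = 65 $, leaving 65.
Order the departments by return per $: Security 22 > Facilities 20 > Finance 17 > Marketing 12 > Design 10 > R&D 3.
Security: +30 to 45 (cap) — 35 left.
Facilities: +35 (room for 45) → 50. Pool exhausted.
Total = 20×50 + 3×5 + 17×15 + 12×15 + 22×45 = 2440.

2440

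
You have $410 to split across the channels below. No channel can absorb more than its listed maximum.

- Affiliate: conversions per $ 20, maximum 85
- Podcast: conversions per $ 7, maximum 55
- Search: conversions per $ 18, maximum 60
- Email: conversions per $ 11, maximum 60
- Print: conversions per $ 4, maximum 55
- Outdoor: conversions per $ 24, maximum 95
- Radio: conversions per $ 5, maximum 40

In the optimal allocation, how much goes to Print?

15

Rank by conversions per $: Outdoor 24 > Affiliate 20 > Search 18 > Email 11 > Podcast 7 > Radio 5 > Print 4.
Outdoor takes 95 to reach its cap of 95 — 315 left.
Affiliate: +85 to 85 (cap) — 230 left.
Search: +60 to 60 (cap) — 170 left.
Give Email 60 to hit its cap of 60 — 110 left.
Give Podcast 55 to hit its cap of 55 — 55 left.
Radio takes 40 to reach its cap of 40 — 15 left.
Print: +15 (room for 55) → 15. Pool exhausted.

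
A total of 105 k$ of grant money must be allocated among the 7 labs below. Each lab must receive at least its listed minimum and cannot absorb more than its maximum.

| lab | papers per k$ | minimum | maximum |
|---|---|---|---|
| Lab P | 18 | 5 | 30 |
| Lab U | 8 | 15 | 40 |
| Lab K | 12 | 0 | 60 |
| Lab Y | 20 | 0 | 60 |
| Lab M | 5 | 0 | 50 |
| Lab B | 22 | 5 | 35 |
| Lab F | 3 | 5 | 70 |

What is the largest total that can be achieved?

1895

Meeting every minimum uses 5+15+0+0+0+5+5 = 30 k$, leaving 75.
Highest papers per k$ first: Lab B 22 > Lab Y 20 > Lab P 18 > Lab K 12 > Lab U 8 > Lab M 5 > Lab F 3.
Lab B: +30 to 35 (cap) → 45 left.
Lab Y has room for 60 more but only 45 remain, so it gets 45.
Total = 18×5 + 8×15 + 20×45 + 22×35 + 3×5 = 1895.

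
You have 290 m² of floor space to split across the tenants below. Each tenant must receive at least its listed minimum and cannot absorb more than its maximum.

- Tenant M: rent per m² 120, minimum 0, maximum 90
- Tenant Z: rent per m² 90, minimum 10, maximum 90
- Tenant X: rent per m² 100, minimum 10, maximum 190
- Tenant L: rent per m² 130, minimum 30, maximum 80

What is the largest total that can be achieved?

33100

Meeting every minimum uses 0+10+10+30 = 50 m², leaving 240.
Rank by rent per m²: Tenant L 130 > Tenant M 120 > Tenant X 100 > Tenant Z 90.
Tenant L: +50 to 80 (cap) ; 190 left.
Give Tenant M 90 more to hit its cap of 90 ; 100 left.
Only 100 left; Tenant X takes them to reach 110.
Total = 120×90 + 90×10 + 100×110 + 130×80 = 33100.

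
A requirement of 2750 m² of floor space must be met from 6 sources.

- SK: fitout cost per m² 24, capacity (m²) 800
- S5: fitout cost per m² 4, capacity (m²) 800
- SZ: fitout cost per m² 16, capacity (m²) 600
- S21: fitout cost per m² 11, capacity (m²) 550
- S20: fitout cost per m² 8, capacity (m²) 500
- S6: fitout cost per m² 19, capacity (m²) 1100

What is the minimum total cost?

Cheapest first:
S5 (4): use full 800 → 1950 m² to go.
Take 500 from S20 at 8 → need 1450 more.
S21 at 11: take all 550 m² → 900 still needed.
SZ at 16: take all 600 m² → 300 still needed.
S6 at 19: take 300 of its 1100 → requirement met.
SK: unused.
Cost = 800×4 + 500×8 + 550×11 + 600×16 + 300×19 = 28550.

28550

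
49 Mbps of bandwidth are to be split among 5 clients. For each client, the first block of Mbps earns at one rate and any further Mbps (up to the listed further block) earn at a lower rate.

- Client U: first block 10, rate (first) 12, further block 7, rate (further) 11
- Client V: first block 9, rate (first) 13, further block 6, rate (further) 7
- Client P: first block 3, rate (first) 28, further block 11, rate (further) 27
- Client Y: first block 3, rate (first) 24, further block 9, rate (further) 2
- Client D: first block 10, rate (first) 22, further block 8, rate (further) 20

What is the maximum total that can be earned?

1010

Order all 10 blocks by rate: Client P/first 28 > Client P/second 27 > Client Y/first 24 > Client D/first 22 > Client D/second 20 > Client V/first 13 > Client U/first 12 > Client U/second 11 > Client V/second 7 > Client Y/second 2.
Fill Client P first block (3 at 28) — 46 left.
Fill Client P second block (11 at 27) — 35 left.
Fill Client Y first block (3 at 24) — 32 left.
Client D/first (22): +10 — 22 left.
Fill Client D second block (8 at 20) — 14 left.
Fill Client V first block (9 at 13) — 5 left.
5 remain; put them into Client U first at 12.
Total = 28×3 + 27×11 + 24×3 + 22×10 + 20×8 + 13×9 + 12×5 = 1010.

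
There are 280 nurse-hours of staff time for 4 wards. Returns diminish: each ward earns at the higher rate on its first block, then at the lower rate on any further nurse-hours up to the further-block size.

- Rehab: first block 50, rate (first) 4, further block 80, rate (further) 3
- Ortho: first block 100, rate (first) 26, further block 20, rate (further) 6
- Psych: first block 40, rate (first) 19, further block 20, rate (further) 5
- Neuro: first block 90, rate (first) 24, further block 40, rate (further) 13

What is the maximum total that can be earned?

Treat each block as its own option and order by rate: Ortho/tier1 26 > Neuro/tier1 24 > Psych/tier1 19 > Neuro/tier2 13 > Ortho/tier2 6 > Psych/tier2 5 > Rehab/tier1 4 > Rehab/tier2 3.
Ortho tier1 at 26: fill all 100 ; 180 left.
Neuro/tier1 (24): +90 ; 90 left.
Psych/tier1 (19): +40 ; 50 left.
Neuro tier2 at 13: fill all 40 ; 10 left.
10 remain; put them into Ortho tier2 at 6.
Total = 26×100 + 24×90 + 19×40 + 13×40 + 6×10 = 6100.

6100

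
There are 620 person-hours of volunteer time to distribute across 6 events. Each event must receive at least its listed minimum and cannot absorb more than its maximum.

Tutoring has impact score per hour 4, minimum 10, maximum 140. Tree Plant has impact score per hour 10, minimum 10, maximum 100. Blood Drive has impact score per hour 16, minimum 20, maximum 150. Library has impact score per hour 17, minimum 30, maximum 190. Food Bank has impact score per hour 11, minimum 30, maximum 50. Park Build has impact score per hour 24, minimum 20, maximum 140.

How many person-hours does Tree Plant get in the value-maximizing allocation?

Meeting every minimum uses 10+10+20+30+30+20 = 120 person-hours, leaving 500.
Rank by impact score per hour: Park Build 24 > Library 17 > Blood Drive 16 > Food Bank 11 > Tree Plant 10 > Tutoring 4.
Give Park Build 120 more to hit its cap of 140 ; 380 left.
Library: +160 to 190 (cap) ; 220 left.
Blood Drive: +130 to 150 (cap) ; 90 left.
Food Bank: +20 to 50 (cap) ; 70 left.
Only 70 left; Tree Plant takes them to reach 80.

80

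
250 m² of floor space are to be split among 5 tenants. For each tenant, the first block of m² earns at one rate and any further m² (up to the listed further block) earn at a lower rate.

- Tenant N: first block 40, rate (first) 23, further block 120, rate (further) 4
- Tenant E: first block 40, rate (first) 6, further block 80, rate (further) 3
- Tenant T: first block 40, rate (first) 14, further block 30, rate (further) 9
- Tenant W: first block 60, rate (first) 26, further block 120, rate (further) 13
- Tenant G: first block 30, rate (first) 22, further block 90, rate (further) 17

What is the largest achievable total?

Treat each block as its own option and order by rate: Tenant W/T1 26 > Tenant N/T1 23 > Tenant G/T1 22 > Tenant G/T2 17 > Tenant T/T1 14 > Tenant W/T2 13 > Tenant T/T2 9 > Tenant E/T1 6 > Tenant N/T2 4 > Tenant E/T2 3.
Tenant W/T1 (26): +60 → 190 left.
Tenant N T1 at 23: fill all 40 → 150 left.
Tenant G/T1 (22): +30 → 120 left.
Tenant G/T2 (17): +90 → 30 left.
30 remain; put them into Tenant T T1 at 14.
Total = 26×60 + 23×40 + 22×30 + 17×90 + 14×30 = 5090.

5090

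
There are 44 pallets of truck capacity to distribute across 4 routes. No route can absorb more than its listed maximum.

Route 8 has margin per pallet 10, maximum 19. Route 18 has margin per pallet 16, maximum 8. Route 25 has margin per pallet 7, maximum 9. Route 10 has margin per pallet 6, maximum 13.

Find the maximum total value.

429

Order the routes by margin per pallet: Route 18 16 > Route 8 10 > Route 25 7 > Route 10 6.
Give Route 18 8 to hit its cap of 8 → 36 left.
Give Route 8 19 to hit its cap of 19 → 17 left.
Route 25: +9 to 9 (cap) → 8 left.
Route 10 has room for 13 but only 8 remain, so it gets 8.
Total = 10×19 + 16×8 + 7×9 + 6×8 = 429.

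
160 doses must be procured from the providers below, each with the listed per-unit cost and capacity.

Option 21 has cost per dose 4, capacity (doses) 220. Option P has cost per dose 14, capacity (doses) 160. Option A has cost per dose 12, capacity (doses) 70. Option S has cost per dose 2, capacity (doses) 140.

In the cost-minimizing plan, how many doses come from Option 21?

Cheapest first:
Option S (2): use full 140 → 20 doses to go.
Option 21 (4): take the remaining 20 → done.
Option A, Option P: unused.

20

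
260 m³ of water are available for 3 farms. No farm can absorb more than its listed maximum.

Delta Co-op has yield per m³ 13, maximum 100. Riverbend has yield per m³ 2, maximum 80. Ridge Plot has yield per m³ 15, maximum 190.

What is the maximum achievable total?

Order the farms by yield per m³: Ridge Plot 15 > Delta Co-op 13 > Riverbend 2.
Ridge Plot takes 190 to reach its cap of 190 — 70 left.
Delta Co-op: +70 (room for 100) → 70. Pool exhausted.
Total = 13×70 + 15×190 = 3760.

3760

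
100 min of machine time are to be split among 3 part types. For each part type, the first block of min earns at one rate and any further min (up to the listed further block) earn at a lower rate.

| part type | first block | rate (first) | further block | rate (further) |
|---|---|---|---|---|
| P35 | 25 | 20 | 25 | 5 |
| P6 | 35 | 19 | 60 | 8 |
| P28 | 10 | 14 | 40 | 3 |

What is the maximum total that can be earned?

Rank every tier by rate: P35/T1 20 > P6/T1 19 > P28/T1 14 > P6/T2 8 > P35/T2 5 > P28/T2 3.
P35 T1 at 20: fill all 25 — 75 left.
P6/T1 (19): +35 — 40 left.
Fill P28 T1 block (10 at 14) — 30 left.
P6/T2: +30 of 60 at 8; pool empty.
Total = 20×25 + 19×35 + 14×10 + 8×30 = 1545.

1545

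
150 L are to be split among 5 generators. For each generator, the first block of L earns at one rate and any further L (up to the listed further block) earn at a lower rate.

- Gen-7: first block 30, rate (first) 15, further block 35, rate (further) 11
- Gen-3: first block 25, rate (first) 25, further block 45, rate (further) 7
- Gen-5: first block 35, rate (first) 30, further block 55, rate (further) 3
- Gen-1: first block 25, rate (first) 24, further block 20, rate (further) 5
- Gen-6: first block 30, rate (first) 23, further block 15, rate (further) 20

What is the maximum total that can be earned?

3565

Order all 10 blocks by rate: Gen-5/T1 30 > Gen-3/T1 25 > Gen-1/T1 24 > Gen-6/T1 23 > Gen-6/T2 20 > Gen-7/T1 15 > Gen-7/T2 11 > Gen-3/T2 7 > Gen-1/T2 5 > Gen-5/T2 3.
Gen-5 T1 at 30: fill all 35 ; 115 left.
Gen-3 T1 at 25: fill all 25 ; 90 left.
Fill Gen-1 T1 block (25 at 24) ; 65 left.
Gen-6/T1 (23): +30 ; 35 left.
Gen-6 T2 at 20: fill all 15 ; 20 left.
20 remain; put them into Gen-7 T1 at 15.
Total = 30×35 + 25×25 + 24×25 + 23×30 + 20×15 + 15×20 = 3565.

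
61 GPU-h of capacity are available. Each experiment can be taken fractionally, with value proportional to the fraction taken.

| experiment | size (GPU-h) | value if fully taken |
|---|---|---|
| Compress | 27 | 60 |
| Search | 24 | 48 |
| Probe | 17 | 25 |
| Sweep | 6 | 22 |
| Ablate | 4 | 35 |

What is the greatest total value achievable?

165

Rank by value-to-size ratio: Ablate 35/4≈8.75, Sweep 22/6≈3.67, Compress 60/27≈2.22, Search 48/24≈2, Probe 25/17≈1.47.
Ablate: take in full, 4 GPU-h for value 35 → 57 left.
Take all of Sweep (6 GPU-h, value 22) → 51 GPU-h left.
All 27 GPU-h of Compress fit (value 60) → 24 remain.
All 24 GPU-h of Search fit (value 48) → 0 remain.
Total value = 165.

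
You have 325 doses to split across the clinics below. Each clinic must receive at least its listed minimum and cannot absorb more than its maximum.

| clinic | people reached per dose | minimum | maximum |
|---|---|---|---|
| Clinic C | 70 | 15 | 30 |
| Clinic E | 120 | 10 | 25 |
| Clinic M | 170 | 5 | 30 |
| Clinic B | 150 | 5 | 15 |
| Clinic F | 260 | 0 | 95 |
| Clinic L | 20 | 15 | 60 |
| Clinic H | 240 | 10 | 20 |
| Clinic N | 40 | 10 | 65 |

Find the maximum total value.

Meeting every minimum uses 15+10+5+5+0+15+10+10 = 70 doses, leaving 255.
Highest people reached per dose first: Clinic F 260 > Clinic H 240 > Clinic M 170 > Clinic B 150 > Clinic E 120 > Clinic C 70 > Clinic N 40 > Clinic L 20.
Clinic F: +95 to 95 (cap) — 160 left.
Give Clinic H 10 more to hit its cap of 20 — 150 left.
Clinic M takes 25 more to reach its cap of 30 — 125 left.
Clinic B takes 10 more to reach its cap of 15 — 115 left.
Clinic E takes 15 more to reach its cap of 25 — 100 left.
Give Clinic C 15 more to hit its cap of 30 — 85 left.
Give Clinic N 55 more to hit its cap of 65 — 30 left.
Clinic L: +30 (room for 45) → 45. Pool exhausted.
Total = 70×30 + 120×25 + 170×30 + 150×15 + 260×95 + 20×45 + 240×20 + 40×65 = 45450.

45450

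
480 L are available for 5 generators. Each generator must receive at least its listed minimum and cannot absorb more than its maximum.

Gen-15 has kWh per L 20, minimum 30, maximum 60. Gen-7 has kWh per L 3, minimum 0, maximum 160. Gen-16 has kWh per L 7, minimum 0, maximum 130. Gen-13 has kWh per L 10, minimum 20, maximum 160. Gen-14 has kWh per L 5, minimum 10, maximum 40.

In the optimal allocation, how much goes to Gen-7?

90

Meeting every minimum uses 30+0+0+20+10 = 60 L, leaving 420.
Rank by kWh per L: Gen-15 20 > Gen-13 10 > Gen-16 7 > Gen-14 5 > Gen-7 3.
Gen-15: +30 to 60 (cap) — 390 left.
Gen-13: +140 to 160 (cap) — 250 left.
Gen-16 takes 130 more to reach its cap of 130 — 120 left.
Gen-14: +30 to 40 (cap) — 90 left.
Gen-7 has room for 160 more but only 90 remain, so it gets 90.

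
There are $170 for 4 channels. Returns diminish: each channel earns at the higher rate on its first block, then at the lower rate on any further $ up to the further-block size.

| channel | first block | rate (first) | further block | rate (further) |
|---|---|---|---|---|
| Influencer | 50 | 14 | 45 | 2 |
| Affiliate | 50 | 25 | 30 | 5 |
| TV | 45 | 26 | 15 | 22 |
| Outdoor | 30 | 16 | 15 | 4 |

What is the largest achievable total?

Order all 8 blocks by rate: TV/T1 26 > Affiliate/T1 25 > TV/T2 22 > Outdoor/T1 16 > Influencer/T1 14 > Affiliate/T2 5 > Outdoor/T2 4 > Influencer/T2 2.
TV/T1 (26): +45 ; 125 left.
Affiliate/T1 (25): +50 ; 75 left.
Fill TV T2 block (15 at 22) ; 60 left.
Fill Outdoor T1 block (30 at 16) ; 30 left.
30 remain; put them into Influencer T1 at 14.
Total = 26×45 + 25×50 + 22×15 + 16×30 + 14×30 = 3650.

3650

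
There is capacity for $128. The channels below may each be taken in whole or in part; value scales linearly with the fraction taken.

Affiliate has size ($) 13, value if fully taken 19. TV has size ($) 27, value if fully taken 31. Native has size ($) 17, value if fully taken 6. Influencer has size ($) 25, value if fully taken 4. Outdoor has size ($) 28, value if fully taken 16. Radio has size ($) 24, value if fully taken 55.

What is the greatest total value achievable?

130.04

Rank by value-to-size ratio: Radio 55/24≈2.29, Affiliate 19/13≈1.46, TV 31/27≈1.15, Outdoor 16/28≈0.571, Native 6/17≈0.353, Influencer 4/25≈0.16.
All 24 $ of Radio fit (value 55) — 104 remain.
Affiliate: take in full, 13 $ for value 19 — 91 left.
TV: take in full, 27 $ for value 31 — 64 left.
Take all of Outdoor (28 $, value 16) — 36 $ left.
Native: take in full, 17 $ for value 6 — 19 left.
19 $ left: a 19/25 share of Influencer gives 4×19/25 = 3.04.
Total value = 130.04.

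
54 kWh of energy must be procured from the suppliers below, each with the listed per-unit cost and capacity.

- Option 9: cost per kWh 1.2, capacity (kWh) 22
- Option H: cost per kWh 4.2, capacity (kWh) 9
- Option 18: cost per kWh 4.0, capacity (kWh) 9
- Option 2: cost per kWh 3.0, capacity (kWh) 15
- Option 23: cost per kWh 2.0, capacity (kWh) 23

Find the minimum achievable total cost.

99.4

Cheapest first:
Option 9 (1.2): use full 22 ; 32 kWh to go.
Take 23 from Option 23 at 2.0 ; need 9 more.
Option 2 at 3.0: take 9 of its 15 ; requirement met.
Option 18, Option H: unused.
Cost = 22×1.2 + 23×2.0 + 9×3.0 = 99.4.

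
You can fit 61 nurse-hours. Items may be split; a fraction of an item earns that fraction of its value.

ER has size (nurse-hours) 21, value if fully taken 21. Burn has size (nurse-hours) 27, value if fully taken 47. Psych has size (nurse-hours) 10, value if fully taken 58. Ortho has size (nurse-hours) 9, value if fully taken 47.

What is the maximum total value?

Best value per unit of size first: Psych 58/10≈5.8, Ortho 47/9≈5.22, Burn 47/27≈1.74, ER 21/21≈1.
Psych: take in full, 10 nurse-hours for value 58 ; 51 left.
Ortho: take in full, 9 nurse-hours for value 47 ; 42 left.
Take all of Burn (27 nurse-hours, value 47) ; 15 nurse-hours left.
Fill the last 15 nurse-hours with part of ER: 15/21 of it earns 15.
Total value = 167.

167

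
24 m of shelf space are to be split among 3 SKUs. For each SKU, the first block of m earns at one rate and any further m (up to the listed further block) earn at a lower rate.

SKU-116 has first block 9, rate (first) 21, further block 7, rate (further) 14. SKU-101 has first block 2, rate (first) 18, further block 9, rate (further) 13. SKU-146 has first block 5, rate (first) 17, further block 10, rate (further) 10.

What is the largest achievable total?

Rank every tier by rate: SKU-116/tier1 21 > SKU-101/tier1 18 > SKU-146/tier1 17 > SKU-116/tier2 14 > SKU-101/tier2 13 > SKU-146/tier2 10.
Fill SKU-116 tier1 block (9 at 21) ; 15 left.
Fill SKU-101 tier1 block (2 at 18) ; 13 left.
SKU-146/tier1 (17): +5 ; 8 left.
SKU-116/tier2 (14): +7 ; 1 left.
1 remain; put them into SKU-101 tier2 at 13.
Total = 21×9 + 18×2 + 17×5 + 14×7 + 13×1 = 421.

421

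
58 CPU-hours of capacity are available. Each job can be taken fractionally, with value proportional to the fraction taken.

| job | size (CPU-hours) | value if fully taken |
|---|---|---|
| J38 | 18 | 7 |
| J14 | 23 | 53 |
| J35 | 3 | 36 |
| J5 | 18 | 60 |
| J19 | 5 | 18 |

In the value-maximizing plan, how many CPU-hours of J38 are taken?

9

Best value per unit of size first: J35 36/3≈12, J19 18/5≈3.6, J5 60/18≈3.33, J14 53/23≈2.3, J38 7/18≈0.389.
Take all of J35 (3 CPU-hours, value 36) ; 55 CPU-hours left.
Take all of J19 (5 CPU-hours, value 18) ; 50 CPU-hours left.
J5: take in full, 18 CPU-hours for value 60 ; 32 left.
J14: take in full, 23 CPU-hours for value 53 ; 9 left.
Fill the last 9 CPU-hours with part of J38: 9/18 of it earns 3.5.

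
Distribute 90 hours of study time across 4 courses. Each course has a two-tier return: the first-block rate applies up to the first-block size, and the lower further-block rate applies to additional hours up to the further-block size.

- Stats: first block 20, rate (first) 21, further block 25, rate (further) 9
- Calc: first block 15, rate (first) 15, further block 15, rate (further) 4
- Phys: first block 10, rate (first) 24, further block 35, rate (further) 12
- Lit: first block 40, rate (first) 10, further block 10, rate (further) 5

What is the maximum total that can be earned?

1405

Rank every tier by rate: Phys/first 24 > Stats/first 21 > Calc/first 15 > Phys/second 12 > Lit/first 10 > Stats/second 9 > Lit/second 5 > Calc/second 4.
Fill Phys first block (10 at 24) ; 80 left.
Stats/first (21): +20 ; 60 left.
Calc first at 15: fill all 15 ; 45 left.
Phys/second (12): +35 ; 10 left.
Lit first at 10: only 10 left, fill 10.
Total = 24×10 + 21×20 + 15×15 + 12×35 + 10×10 = 1405.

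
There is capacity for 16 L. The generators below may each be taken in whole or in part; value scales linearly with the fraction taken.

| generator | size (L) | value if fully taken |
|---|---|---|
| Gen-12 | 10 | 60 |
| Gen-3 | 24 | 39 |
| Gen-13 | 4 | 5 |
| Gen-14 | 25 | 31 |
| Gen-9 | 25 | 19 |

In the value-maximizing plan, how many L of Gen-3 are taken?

Best value per unit of size first: Gen-12 60/10≈6, Gen-3 39/24≈1.62, Gen-13 5/4≈1.25, Gen-14 31/25≈1.24, Gen-9 19/25≈0.76.
All 10 L of Gen-12 fit (value 60) ; 6 remain.
Only 6 L remain; take 6/24 of Gen-3 for value 39×6/24 = 9.75.

6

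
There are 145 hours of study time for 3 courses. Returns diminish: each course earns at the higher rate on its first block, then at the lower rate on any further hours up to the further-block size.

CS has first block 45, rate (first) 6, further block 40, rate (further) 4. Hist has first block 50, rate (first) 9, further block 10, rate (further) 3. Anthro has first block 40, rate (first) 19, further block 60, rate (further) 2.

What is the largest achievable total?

Order all 6 blocks by rate: Anthro/first 19 > Hist/first 9 > CS/first 6 > CS/second 4 > Hist/second 3 > Anthro/second 2.
Anthro first at 19: fill all 40 → 105 left.
Hist first at 9: fill all 50 → 55 left.
CS first at 6: fill all 45 → 10 left.
CS second at 4: only 10 left, fill 10.
Total = 19×40 + 9×50 + 6×45 + 4×10 = 1520.

1520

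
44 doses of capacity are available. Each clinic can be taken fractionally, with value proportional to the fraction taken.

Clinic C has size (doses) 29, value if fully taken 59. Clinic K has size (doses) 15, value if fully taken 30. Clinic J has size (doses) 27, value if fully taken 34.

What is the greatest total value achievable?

89

Rank by value-to-size ratio: Clinic C 59/29≈2.03, Clinic K 30/15≈2, Clinic J 34/27≈1.26.
Clinic C: take in full, 29 doses for value 59 — 15 left.
All 15 doses of Clinic K fit (value 30) — 0 remain.
Total value = 89.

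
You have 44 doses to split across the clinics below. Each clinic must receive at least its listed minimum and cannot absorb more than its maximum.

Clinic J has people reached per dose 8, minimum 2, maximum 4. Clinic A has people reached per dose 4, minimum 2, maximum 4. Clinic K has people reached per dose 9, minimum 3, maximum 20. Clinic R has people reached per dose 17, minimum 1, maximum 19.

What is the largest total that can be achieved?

Meeting every minimum uses 2+2+3+1 = 8 doses, leaving 36.
Highest people reached per dose first: Clinic R 17 > Clinic K 9 > Clinic J 8 > Clinic A 4.
Clinic R: +18 to 19 (cap) — 18 left.
Clinic K: +17 to 20 (cap) — 1 left.
Clinic J: +1 (room for 2) → 3. Pool exhausted.
Total = 8×3 + 4×2 + 9×20 + 17×19 = 535.

535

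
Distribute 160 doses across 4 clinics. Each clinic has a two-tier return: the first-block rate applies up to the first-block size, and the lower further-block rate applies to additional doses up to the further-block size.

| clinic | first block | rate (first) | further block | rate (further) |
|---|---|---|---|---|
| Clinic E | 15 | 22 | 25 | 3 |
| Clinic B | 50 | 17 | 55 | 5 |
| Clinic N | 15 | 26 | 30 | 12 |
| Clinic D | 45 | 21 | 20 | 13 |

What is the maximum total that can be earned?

Treat each block as its own option and order by rate: Clinic N/tier1 26 > Clinic E/tier1 22 > Clinic D/tier1 21 > Clinic B/tier1 17 > Clinic D/tier2 13 > Clinic N/tier2 12 > Clinic B/tier2 5 > Clinic E/tier2 3.
Fill Clinic N tier1 block (15 at 26) — 145 left.
Clinic E tier1 at 22: fill all 15 — 130 left.
Clinic D/tier1 (21): +45 — 85 left.
Clinic B tier1 at 17: fill all 50 — 35 left.
Fill Clinic D tier2 block (20 at 13) — 15 left.
Clinic N tier2 at 12: only 15 left, fill 15.
Total = 26×15 + 22×15 + 21×45 + 17×50 + 13×20 + 12×15 = 2955.

2955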